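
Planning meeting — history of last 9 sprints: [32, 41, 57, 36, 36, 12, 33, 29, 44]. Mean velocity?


Formula: Avg velocity = Total points / Number of sprints
Points: [32, 41, 57, 36, 36, 12, 33, 29, 44]
Sum = 32 + 41 + 57 + 36 + 36 + 12 + 33 + 29 + 44 = 320
Avg velocity = 320 / 9 = 35.56 points/sprint

35.56 points/sprint


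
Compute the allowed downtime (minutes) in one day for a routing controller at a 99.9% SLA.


Formula: allowed downtime = period * (100 - SLA) / 100
Period (day) = 1440 minutes
Unavailability fraction = (100 - 99.9) / 100
Allowed downtime = 1440 * (100 - 99.9) / 100
Allowed downtime = 1.44 minutes

1.44 minutes


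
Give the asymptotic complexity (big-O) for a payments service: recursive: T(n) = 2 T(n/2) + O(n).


Reasoning: master theorem case 2 (merge-sort recurrence)
Complexity: O(n log n)

O(n log n)


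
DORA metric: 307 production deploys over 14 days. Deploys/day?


Formula: deployments per day = releases / days
= 307 / 14
= 21.929 deploys/day
(equivalently, 153.5 deploys/week)

21.929 deploys/day


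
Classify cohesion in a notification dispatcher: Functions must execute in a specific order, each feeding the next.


Reasoning: Output of one is input to next
Type: Sequential cohesion

Sequential cohesion


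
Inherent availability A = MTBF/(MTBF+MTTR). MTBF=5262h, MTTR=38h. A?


Availability = MTBF / (MTBF + MTTR)
Availability = 5262 / (5262 + 38)
Availability = 5262 / 5300
Availability = 99.283%

99.283%


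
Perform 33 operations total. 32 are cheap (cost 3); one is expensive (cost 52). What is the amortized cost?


Formula: Amortized cost = Total cost / Operations
Total cost = (32 * 3) + (1 * 52)
Total cost = 96 + 52 = 148
Amortized = 148 / 33 = 4.4848

4.4848


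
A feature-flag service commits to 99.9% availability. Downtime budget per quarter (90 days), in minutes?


Formula: allowed downtime = period * (100 - SLA) / 100
Period (quarter (90 days)) = 129600 minutes
Unavailability fraction = (100 - 99.9) / 100
Allowed downtime = 129600 * (100 - 99.9) / 100
Allowed downtime = 129.6 minutes

129.6 minutes


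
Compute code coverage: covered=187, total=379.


Coverage = covered / total * 100
Coverage = 187 / 379 * 100
Coverage = 49.34%

49.34%


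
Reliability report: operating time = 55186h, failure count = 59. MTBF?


Formula: MTBF = Total operating time / Number of failures
MTBF = 55186 / 59
MTBF = 935.36 hours

935.36 hours


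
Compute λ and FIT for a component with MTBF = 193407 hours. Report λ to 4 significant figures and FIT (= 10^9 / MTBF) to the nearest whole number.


Formula: λ = 1 / MTBF; FIT = λ × 1e9 = 1e9 / MTBF
λ = 1 / 193407 ≈ 5.170e-06 failures/hour
FIT = 1e9 / 193407 ≈ 5170 failures per 1e9 hours (nearest whole number)

λ = 5.170e-06 /h, FIT = 5170


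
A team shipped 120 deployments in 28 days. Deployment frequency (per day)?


Formula: deployments per day = releases / days
= 120 / 28
= 4.286 deploys/day
(equivalently, 30.0 deploys/week)

4.286 deploys/day


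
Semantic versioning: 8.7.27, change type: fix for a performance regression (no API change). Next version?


Current: 8.7.27
Change category: 'fix for a performance regression (no API change)' → patch bump
SemVer rule: patch bump → increment PATCH (MAJOR and MINOR unchanged)
New: 8.7.28

8.7.28


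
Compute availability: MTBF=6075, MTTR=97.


Availability = MTBF / (MTBF + MTTR)
Availability = 6075 / (6075 + 97)
Availability = 6075 / 6172
Availability = 98.4284%

98.4284%


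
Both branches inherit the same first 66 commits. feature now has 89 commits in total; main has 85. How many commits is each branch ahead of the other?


Common ancestor: commit #66
feature commits after divergence: 89 - 66 = 23
main commits after divergence: 85 - 66 = 19
feature is 23 commits ahead of main
main is 19 commits ahead of feature

feature ahead: 23, main ahead: 19


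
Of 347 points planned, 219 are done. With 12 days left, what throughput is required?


Formula: Required rate = Remaining points / Days left
Remaining = 347 - 219 = 128 points
Required rate = 128 / 12 = 10.67 points/day

10.67 points/day


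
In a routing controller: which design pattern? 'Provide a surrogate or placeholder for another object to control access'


This matches the Proxy pattern

Proxy


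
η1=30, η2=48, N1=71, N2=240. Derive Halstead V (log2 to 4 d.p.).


Formula: V = N * log2(η), where N = N1 + N2 and η = η1 + η2
η = 30 + 48 = 78
N = 71 + 240 = 311
log2(78) ≈ 6.2854
V = 311 * 6.2854 = 1954.76

1954.76


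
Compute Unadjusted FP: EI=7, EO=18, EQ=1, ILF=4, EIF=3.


UFP = EI*4 + EO*5 + EQ*4 + ILF*10 + EIF*7
UFP = 7*4 + 18*5 + 1*4 + 4*10 + 3*7
UFP = 28 + 90 + 4 + 40 + 21
UFP = 183

183


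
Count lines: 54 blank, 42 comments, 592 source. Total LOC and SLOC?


Total LOC = blank + comment + code
Total LOC = 54 + 42 + 592 = 688
SLOC (source only) = code = 592

Total LOC: 688, SLOC: 592


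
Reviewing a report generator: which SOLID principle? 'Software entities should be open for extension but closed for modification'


This describes the Open/Closed Principle (OCP)

Open/Closed Principle (OCP)


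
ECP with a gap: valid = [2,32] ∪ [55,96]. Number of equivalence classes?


Valid ranges: [2,32] and [55,96]
Class 1: x < 2 — invalid
Class 2: 2 ≤ x ≤ 32 — valid
Class 3: 32 < x < 55 — invalid (gap between ranges)
Class 4: 55 ≤ x ≤ 96 — valid
Class 5: x > 96 — invalid
Total equivalence classes: 5

5 equivalence classes


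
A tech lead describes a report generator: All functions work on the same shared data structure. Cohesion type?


Reasoning: Functions share data
Type: Communicational cohesion

Communicational cohesion


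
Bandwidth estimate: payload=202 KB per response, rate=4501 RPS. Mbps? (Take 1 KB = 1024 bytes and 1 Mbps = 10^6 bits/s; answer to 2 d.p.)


Formula: Mbps = payload_bytes * RPS * 8 / 1e6
Payload per request = 202 KB = 202 * 1024 = 206848 bytes
Total bytes/sec = 206848 * 4501 = 931022848
Total bits/sec = 931022848 * 8 = 7448182784
Mbps = 7448182784 / 1e6 = 7448.18

7448.18 Mbps


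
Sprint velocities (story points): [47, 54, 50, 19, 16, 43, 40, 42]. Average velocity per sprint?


Formula: Avg velocity = Total points / Number of sprints
Points: [47, 54, 50, 19, 16, 43, 40, 42]
Sum = 47 + 54 + 50 + 19 + 16 + 43 + 40 + 42 = 311
Avg velocity = 311 / 8 = 38.88 points/sprint

38.88 points/sprint


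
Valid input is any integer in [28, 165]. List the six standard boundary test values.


Range: [28, 165]
Boundaries: just below min, min, min+1, max-1, max, just above max
Values: [27, 28, 29, 164, 165, 166]

[27, 28, 29, 164, 165, 166]


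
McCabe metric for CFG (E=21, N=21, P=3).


Formula: V(G) = E - N + 2P
V(G) = 21 - 21 + 2*3
V(G) = 0 + 6
V(G) = 6

6


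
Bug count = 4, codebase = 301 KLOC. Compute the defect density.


Defect density = defects / KLOC
Defect density = 4 / 301
Defect density = 0.013 defects/KLOC

0.013 defects/KLOC


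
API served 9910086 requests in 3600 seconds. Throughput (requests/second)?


Formula: throughput = requests / seconds
throughput = 9910086 / 3600
throughput = 2752.8 requests/second

2752.8 requests/second


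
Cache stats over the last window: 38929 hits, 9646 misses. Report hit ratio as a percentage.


Formula: hit rate = hits / (hits + misses) * 100
hit rate = 38929 / (38929 + 9646) * 100
hit rate = 38929 / 48575 * 100
hit rate = 80.14%

80.14%


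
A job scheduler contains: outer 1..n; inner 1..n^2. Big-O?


Reasoning: n times n^2
Complexity: O(n^3)

O(n^3)


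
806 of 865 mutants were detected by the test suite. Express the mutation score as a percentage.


Mutation score = killed / total * 100
Mutation score = 806 / 865 * 100
Mutation score = 93.18%

93.18%


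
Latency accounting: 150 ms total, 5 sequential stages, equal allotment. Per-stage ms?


Formula: per_stage = total_budget / stages
per_stage = 150 / 5
per_stage = 30.0 ms

30.0 ms


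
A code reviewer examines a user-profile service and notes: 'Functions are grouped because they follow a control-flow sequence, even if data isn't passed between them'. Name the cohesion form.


Reasoning: Grouped by order of execution within a routine, not by data flow
Type: Procedural cohesion

Procedural cohesion


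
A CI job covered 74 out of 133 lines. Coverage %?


Coverage = covered / total * 100
Coverage = 74 / 133 * 100
Coverage = 55.64%

55.64%


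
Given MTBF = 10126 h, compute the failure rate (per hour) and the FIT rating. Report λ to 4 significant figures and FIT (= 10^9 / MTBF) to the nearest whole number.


Formula: λ = 1 / MTBF; FIT = λ × 1e9 = 1e9 / MTBF
λ = 1 / 10126 ≈ 9.876e-05 failures/hour
FIT = 1e9 / 10126 ≈ 98756 failures per 1e9 hours (nearest whole number)

λ = 9.876e-05 /h, FIT = 98756


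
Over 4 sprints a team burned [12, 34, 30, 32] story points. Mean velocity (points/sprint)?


Formula: Avg velocity = Total points / Number of sprints
Points: [12, 34, 30, 32]
Sum = 12 + 34 + 30 + 32 = 108
Avg velocity = 108 / 4 = 27.0 points/sprint

27.0 points/sprint


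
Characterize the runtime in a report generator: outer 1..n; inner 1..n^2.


Reasoning: n times n^2
Complexity: O(n^3)

O(n^3)


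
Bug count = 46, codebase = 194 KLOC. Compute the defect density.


Defect density = defects / KLOC
Defect density = 46 / 194
Defect density = 0.237 defects/KLOC

0.237 defects/KLOC


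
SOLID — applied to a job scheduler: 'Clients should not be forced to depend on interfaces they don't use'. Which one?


This describes the Interface Segregation Principle (ISP)

Interface Segregation Principle (ISP)


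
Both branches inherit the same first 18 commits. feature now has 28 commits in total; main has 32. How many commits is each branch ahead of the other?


Common ancestor: commit #18
feature commits after divergence: 28 - 18 = 10
main commits after divergence: 32 - 18 = 14
feature is 10 commits ahead of main
main is 14 commits ahead of feature

feature ahead: 10, main ahead: 14


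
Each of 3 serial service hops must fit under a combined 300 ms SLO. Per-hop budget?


Formula: per_stage = total_budget / stages
per_stage = 300 / 3
per_stage = 100.0 ms

100.0 ms


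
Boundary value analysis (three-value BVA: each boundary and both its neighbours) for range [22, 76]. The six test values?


Range: [22, 76]
Boundaries: just below min, min, min+1, max-1, max, just above max
Values: [21, 22, 23, 75, 76, 77]

[21, 22, 23, 75, 76, 77]


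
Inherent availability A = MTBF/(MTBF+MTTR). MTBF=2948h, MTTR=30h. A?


Availability = MTBF / (MTBF + MTTR)
Availability = 2948 / (2948 + 30)
Availability = 2948 / 2978
Availability = 98.9926%

98.9926%


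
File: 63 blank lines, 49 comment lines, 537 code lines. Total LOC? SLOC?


Total LOC = blank + comment + code
Total LOC = 63 + 49 + 537 = 649
SLOC (source only) = code = 537

Total LOC: 649, SLOC: 537


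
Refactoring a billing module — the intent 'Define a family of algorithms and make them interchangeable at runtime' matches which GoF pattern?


This matches the Strategy pattern

Strategy


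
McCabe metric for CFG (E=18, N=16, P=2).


Formula: V(G) = E - N + 2P
V(G) = 18 - 16 + 2*2
V(G) = 2 + 4
V(G) = 6

6


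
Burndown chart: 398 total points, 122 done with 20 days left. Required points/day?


Formula: Required rate = Remaining points / Days left
Remaining = 398 - 122 = 276 points
Required rate = 276 / 20 = 13.8 points/day

13.8 points/day


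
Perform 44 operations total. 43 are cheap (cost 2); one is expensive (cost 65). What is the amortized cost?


Formula: Amortized cost = Total cost / Operations
Total cost = (43 * 2) + (1 * 65)
Total cost = 86 + 65 = 151
Amortized = 151 / 44 = 3.4318

3.4318


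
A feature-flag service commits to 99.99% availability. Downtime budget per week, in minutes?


Formula: allowed downtime = period * (100 - SLA) / 100
Period (week) = 10080 minutes
Unavailability fraction = (100 - 99.99) / 100
Allowed downtime = 10080 * (100 - 99.99) / 100
Allowed downtime = 1.008 minutes

1.008 minutes


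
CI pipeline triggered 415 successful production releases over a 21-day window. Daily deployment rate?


Formula: deployments per day = releases / days
= 415 / 21
= 19.762 deploys/day
(equivalently, 138.33 deploys/week)

19.762 deploys/day


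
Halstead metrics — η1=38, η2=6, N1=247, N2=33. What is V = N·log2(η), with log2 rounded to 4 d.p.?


Formula: V = N * log2(η), where N = N1 + N2 and η = η1 + η2
η = 38 + 6 = 44
N = 247 + 33 = 280
log2(44) ≈ 5.4594
V = 280 * 5.4594 = 1528.63

1528.63


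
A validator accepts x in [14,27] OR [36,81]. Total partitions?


Valid ranges: [14,27] and [36,81]
Class 1: x < 14 — invalid
Class 2: 14 ≤ x ≤ 27 — valid
Class 3: 27 < x < 36 — invalid (gap between ranges)
Class 4: 36 ≤ x ≤ 81 — valid
Class 5: x > 81 — invalid
Total equivalence classes: 5

5 equivalence classes


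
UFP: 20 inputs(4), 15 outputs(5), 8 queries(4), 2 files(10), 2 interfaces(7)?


UFP = EI*4 + EO*5 + EQ*4 + ILF*10 + EIF*7
UFP = 20*4 + 15*5 + 8*4 + 2*10 + 2*7
UFP = 80 + 75 + 32 + 20 + 14
UFP = 221

221


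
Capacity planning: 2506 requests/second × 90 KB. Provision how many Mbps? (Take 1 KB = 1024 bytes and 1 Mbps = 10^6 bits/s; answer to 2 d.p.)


Formula: Mbps = payload_bytes * RPS * 8 / 1e6
Payload per request = 90 KB = 90 * 1024 = 92160 bytes
Total bytes/sec = 92160 * 2506 = 230952960
Total bits/sec = 230952960 * 8 = 1847623680
Mbps = 1847623680 / 1e6 = 1847.62

1847.62 Mbps


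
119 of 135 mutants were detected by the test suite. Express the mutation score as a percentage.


Mutation score = killed / total * 100
Mutation score = 119 / 135 * 100
Mutation score = 88.15%

88.15%


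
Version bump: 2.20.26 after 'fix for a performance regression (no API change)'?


Current: 2.20.26
Change category: 'fix for a performance regression (no API change)' → patch bump
SemVer rule: patch bump → increment PATCH (MAJOR and MINOR unchanged)
New: 2.20.27

2.20.27


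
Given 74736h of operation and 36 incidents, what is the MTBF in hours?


Formula: MTBF = Total operating time / Number of failures
MTBF = 74736 / 36
MTBF = 2076.0 hours

2076.0 hours


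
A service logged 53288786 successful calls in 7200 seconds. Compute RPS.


Formula: throughput = requests / seconds
throughput = 53288786 / 7200
throughput = 7401.22 requests/second

7401.22 requests/second


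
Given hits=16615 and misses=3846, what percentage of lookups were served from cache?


Formula: hit rate = hits / (hits + misses) * 100
hit rate = 16615 / (16615 + 3846) * 100
hit rate = 16615 / 20461 * 100
hit rate = 81.2%

81.2%


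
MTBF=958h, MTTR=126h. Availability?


Availability = MTBF / (MTBF + MTTR)
Availability = 958 / (958 + 126)
Availability = 958 / 1084
Availability = 88.3764%

88.3764%


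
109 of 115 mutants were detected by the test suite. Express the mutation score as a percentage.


Mutation score = killed / total * 100
Mutation score = 109 / 115 * 100
Mutation score = 94.78%

94.78%


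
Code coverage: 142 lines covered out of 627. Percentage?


Coverage = covered / total * 100
Coverage = 142 / 627 * 100
Coverage = 22.65%

22.65%


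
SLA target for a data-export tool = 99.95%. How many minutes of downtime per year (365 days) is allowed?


Formula: allowed downtime = period * (100 - SLA) / 100
Period (year (365 days)) = 525600 minutes
Unavailability fraction = (100 - 99.95) / 100
Allowed downtime = 525600 * (100 - 99.95) / 100
Allowed downtime = 262.8 minutes

262.8 minutes


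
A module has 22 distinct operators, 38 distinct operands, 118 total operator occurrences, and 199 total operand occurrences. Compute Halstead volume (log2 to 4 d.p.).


Formula: V = N * log2(η), where N = N1 + N2 and η = η1 + η2
η = 22 + 38 = 60
N = 118 + 199 = 317
log2(60) ≈ 5.9069
V = 317 * 5.9069 = 1872.49

1872.49


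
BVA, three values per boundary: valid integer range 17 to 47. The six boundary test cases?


Range: [17, 47]
Boundaries: just below min, min, min+1, max-1, max, just above max
Values: [16, 17, 18, 46, 47, 48]

[16, 17, 18, 46, 47, 48]


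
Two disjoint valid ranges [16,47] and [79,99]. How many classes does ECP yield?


Valid ranges: [16,47] and [79,99]
Class 1: x < 16 — invalid
Class 2: 16 ≤ x ≤ 47 — valid
Class 3: 47 < x < 79 — invalid (gap between ranges)
Class 4: 79 ≤ x ≤ 99 — valid
Class 5: x > 99 — invalid
Total equivalence classes: 5

5 equivalence classes


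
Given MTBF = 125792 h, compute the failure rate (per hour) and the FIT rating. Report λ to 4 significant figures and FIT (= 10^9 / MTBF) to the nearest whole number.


Formula: λ = 1 / MTBF; FIT = λ × 1e9 = 1e9 / MTBF
λ = 1 / 125792 ≈ 7.950e-06 failures/hour
FIT = 1e9 / 125792 ≈ 7950 failures per 1e9 hours (nearest whole number)

λ = 7.950e-06 /h, FIT = 7950


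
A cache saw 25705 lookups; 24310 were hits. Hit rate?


Formula: hit rate = hits / (hits + misses) * 100
hit rate = 24310 / (24310 + 1395) * 100
hit rate = 24310 / 25705 * 100
hit rate = 94.57%

94.57%


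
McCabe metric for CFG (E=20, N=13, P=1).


Formula: V(G) = E - N + 2P
V(G) = 20 - 13 + 2*1
V(G) = 7 + 2
V(G) = 9

9


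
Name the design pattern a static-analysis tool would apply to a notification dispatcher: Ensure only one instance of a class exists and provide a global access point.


This matches the Singleton pattern

Singleton


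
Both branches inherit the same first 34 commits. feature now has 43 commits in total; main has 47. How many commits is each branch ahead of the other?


Common ancestor: commit #34
feature commits after divergence: 43 - 34 = 9
main commits after divergence: 47 - 34 = 13
feature is 9 commits ahead of main
main is 13 commits ahead of feature

feature ahead: 9, main ahead: 13


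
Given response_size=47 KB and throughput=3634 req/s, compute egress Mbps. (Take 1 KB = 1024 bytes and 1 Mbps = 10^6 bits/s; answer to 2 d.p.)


Formula: Mbps = payload_bytes * RPS * 8 / 1e6
Payload per request = 47 KB = 47 * 1024 = 48128 bytes
Total bytes/sec = 48128 * 3634 = 174897152
Total bits/sec = 174897152 * 8 = 1399177216
Mbps = 1399177216 / 1e6 = 1399.18

1399.18 Mbps


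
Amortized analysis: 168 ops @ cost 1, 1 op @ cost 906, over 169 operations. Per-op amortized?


Formula: Amortized cost = Total cost / Operations
Total cost = (168 * 1) + (1 * 906)
Total cost = 168 + 906 = 1074
Amortized = 1074 / 169 = 6.355

6.355


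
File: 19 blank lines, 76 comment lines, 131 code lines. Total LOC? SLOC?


Total LOC = blank + comment + code
Total LOC = 19 + 76 + 131 = 226
SLOC (source only) = code = 131

Total LOC: 226, SLOC: 131


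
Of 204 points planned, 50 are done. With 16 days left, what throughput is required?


Formula: Required rate = Remaining points / Days left
Remaining = 204 - 50 = 154 points
Required rate = 154 / 16 = 9.63 points/day

9.63 points/day


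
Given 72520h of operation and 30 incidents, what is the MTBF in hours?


Formula: MTBF = Total operating time / Number of failures
MTBF = 72520 / 30
MTBF = 2417.33 hours

2417.33 hours


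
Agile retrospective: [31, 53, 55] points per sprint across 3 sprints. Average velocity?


Formula: Avg velocity = Total points / Number of sprints
Points: [31, 53, 55]
Sum = 31 + 53 + 55 = 139
Avg velocity = 139 / 3 = 46.33 points/sprint

46.33 points/sprint


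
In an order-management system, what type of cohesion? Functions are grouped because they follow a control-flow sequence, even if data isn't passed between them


Reasoning: Grouped by order of execution within a routine, not by data flow
Type: Procedural cohesion

Procedural cohesion


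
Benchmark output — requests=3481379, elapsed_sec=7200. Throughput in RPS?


Formula: throughput = requests / seconds
throughput = 3481379 / 7200
throughput = 483.52 requests/second

483.52 requests/second


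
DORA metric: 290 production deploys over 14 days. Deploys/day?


Formula: deployments per day = releases / days
= 290 / 14
= 20.714 deploys/day
(equivalently, 145.0 deploys/week)

20.714 deploys/day


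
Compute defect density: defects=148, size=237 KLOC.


Defect density = defects / KLOC
Defect density = 148 / 237
Defect density = 0.624 defects/KLOC

0.624 defects/KLOC


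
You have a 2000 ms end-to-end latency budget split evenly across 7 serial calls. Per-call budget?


Formula: per_stage = total_budget / stages
per_stage = 2000 / 7
per_stage = 285.71 ms

285.71 ms


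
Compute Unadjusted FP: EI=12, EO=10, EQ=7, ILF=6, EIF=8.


UFP = EI*4 + EO*5 + EQ*4 + ILF*10 + EIF*7
UFP = 12*4 + 10*5 + 7*4 + 6*10 + 8*7
UFP = 48 + 50 + 28 + 60 + 56
UFP = 242

242


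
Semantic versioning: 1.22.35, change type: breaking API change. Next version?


Current: 1.22.35
Change category: 'breaking API change' → major bump
SemVer rule: major bump → increment MAJOR, reset MINOR and PATCH to 0
New: 2.0.0

2.0.0


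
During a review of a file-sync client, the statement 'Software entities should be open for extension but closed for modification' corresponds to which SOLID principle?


This describes the Open/Closed Principle (OCP)

Open/Closed Principle (OCP)


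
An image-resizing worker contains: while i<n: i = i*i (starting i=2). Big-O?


Reasoning: squaring drives double-exponential growth; iterations ~ log log n
Complexity: O(log log n)

O(log log n)


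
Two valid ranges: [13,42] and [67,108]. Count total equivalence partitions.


Valid ranges: [13,42] and [67,108]
Class 1: x < 13 — invalid
Class 2: 13 ≤ x ≤ 42 — valid
Class 3: 42 < x < 67 — invalid (gap between ranges)
Class 4: 67 ≤ x ≤ 108 — valid
Class 5: x > 108 — invalid
Total equivalence classes: 5

5 equivalence classes


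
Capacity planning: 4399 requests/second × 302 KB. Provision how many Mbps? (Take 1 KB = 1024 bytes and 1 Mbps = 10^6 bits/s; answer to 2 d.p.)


Formula: Mbps = payload_bytes * RPS * 8 / 1e6
Payload per request = 302 KB = 302 * 1024 = 309248 bytes
Total bytes/sec = 309248 * 4399 = 1360381952
Total bits/sec = 1360381952 * 8 = 10883055616
Mbps = 10883055616 / 1e6 = 10883.06

10883.06 Mbps


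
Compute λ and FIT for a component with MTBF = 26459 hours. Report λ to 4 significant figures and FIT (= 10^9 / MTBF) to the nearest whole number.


Formula: λ = 1 / MTBF; FIT = λ × 1e9 = 1e9 / MTBF
λ = 1 / 26459 ≈ 3.779e-05 failures/hour
FIT = 1e9 / 26459 ≈ 37794 failures per 1e9 hours (nearest whole number)

λ = 3.779e-05 /h, FIT = 37794


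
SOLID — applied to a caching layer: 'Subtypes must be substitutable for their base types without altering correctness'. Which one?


This describes the Liskov Substitution Principle (LSP)

Liskov Substitution Principle (LSP)


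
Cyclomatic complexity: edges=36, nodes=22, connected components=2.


Formula: V(G) = E - N + 2P
V(G) = 36 - 22 + 2*2
V(G) = 14 + 4
V(G) = 18

18


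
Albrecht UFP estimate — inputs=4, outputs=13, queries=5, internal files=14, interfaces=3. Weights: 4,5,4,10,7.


UFP = EI*4 + EO*5 + EQ*4 + ILF*10 + EIF*7
UFP = 4*4 + 13*5 + 5*4 + 14*10 + 3*7
UFP = 16 + 65 + 20 + 140 + 21
UFP = 262

262


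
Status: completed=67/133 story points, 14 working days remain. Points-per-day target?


Formula: Required rate = Remaining points / Days left
Remaining = 133 - 67 = 66 points
Required rate = 66 / 14 = 4.71 points/day

4.71 points/day


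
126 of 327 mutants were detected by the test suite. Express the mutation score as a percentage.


Mutation score = killed / total * 100
Mutation score = 126 / 327 * 100
Mutation score = 38.53%

38.53%


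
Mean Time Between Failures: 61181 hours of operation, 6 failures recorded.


Formula: MTBF = Total operating time / Number of failures
MTBF = 61181 / 6
MTBF = 10196.83 hours

10196.83 hours


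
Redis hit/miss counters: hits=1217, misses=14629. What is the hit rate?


Formula: hit rate = hits / (hits + misses) * 100
hit rate = 1217 / (1217 + 14629) * 100
hit rate = 1217 / 15846 * 100
hit rate = 7.68%

7.68%


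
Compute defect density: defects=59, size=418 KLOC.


Defect density = defects / KLOC
Defect density = 59 / 418
Defect density = 0.141 defects/KLOC

0.141 defects/KLOC


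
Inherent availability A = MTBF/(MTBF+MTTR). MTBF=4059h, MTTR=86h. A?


Availability = MTBF / (MTBF + MTTR)
Availability = 4059 / (4059 + 86)
Availability = 4059 / 4145
Availability = 97.9252%

97.9252%


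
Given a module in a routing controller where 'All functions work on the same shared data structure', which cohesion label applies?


Reasoning: Functions share data
Type: Communicational cohesion

Communicational cohesion


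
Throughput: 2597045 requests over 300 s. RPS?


Formula: throughput = requests / seconds
throughput = 2597045 / 300
throughput = 8656.82 requests/second

8656.82 requests/second


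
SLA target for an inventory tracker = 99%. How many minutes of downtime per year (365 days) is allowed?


Formula: allowed downtime = period * (100 - SLA) / 100
Period (year (365 days)) = 525600 minutes
Unavailability fraction = (100 - 99.0) / 100
Allowed downtime = 525600 * (100 - 99.0) / 100
Allowed downtime = 5256.0 minutes

5256.0 minutes


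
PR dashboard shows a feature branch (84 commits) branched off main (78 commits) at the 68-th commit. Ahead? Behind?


Common ancestor: commit #68
feature commits after divergence: 84 - 68 = 16
main commits after divergence: 78 - 68 = 10
feature is 16 commits ahead of main
main is 10 commits ahead of feature

feature ahead: 16, main ahead: 10


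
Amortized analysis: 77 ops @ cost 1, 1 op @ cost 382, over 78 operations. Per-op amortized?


Formula: Amortized cost = Total cost / Operations
Total cost = (77 * 1) + (1 * 382)
Total cost = 77 + 382 = 459
Amortized = 459 / 78 = 5.8846

5.8846


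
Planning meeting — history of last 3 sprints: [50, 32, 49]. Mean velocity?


Formula: Avg velocity = Total points / Number of sprints
Points: [50, 32, 49]
Sum = 50 + 32 + 49 = 131
Avg velocity = 131 / 3 = 43.67 points/sprint

43.67 points/sprint


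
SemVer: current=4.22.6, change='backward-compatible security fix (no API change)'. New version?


Current: 4.22.6
Change category: 'backward-compatible security fix (no API change)' → patch bump
SemVer rule: patch bump → increment PATCH (MAJOR and MINOR unchanged)
New: 4.22.7

4.22.7


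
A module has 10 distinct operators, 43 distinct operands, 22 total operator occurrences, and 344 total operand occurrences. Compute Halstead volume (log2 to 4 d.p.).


Formula: V = N * log2(η), where N = N1 + N2 and η = η1 + η2
η = 10 + 43 = 53
N = 22 + 344 = 366
log2(53) ≈ 5.7279
V = 366 * 5.7279 = 2096.41

2096.41


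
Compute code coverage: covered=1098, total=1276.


Coverage = covered / total * 100
Coverage = 1098 / 1276 * 100
Coverage = 86.05%

86.05%


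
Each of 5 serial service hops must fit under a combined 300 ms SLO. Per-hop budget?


Formula: per_stage = total_budget / stages
per_stage = 300 / 5
per_stage = 60.0 ms

60.0 ms


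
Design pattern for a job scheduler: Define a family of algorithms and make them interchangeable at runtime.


This matches the Strategy pattern

Strategy


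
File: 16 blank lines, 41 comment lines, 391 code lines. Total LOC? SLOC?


Total LOC = blank + comment + code
Total LOC = 16 + 41 + 391 = 448
SLOC (source only) = code = 391

Total LOC: 448, SLOC: 391


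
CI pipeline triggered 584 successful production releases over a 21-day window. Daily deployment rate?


Formula: deployments per day = releases / days
= 584 / 21
= 27.81 deploys/day
(equivalently, 194.67 deploys/week)

27.81 deploys/day


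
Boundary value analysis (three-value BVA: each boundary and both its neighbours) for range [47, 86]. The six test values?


Range: [47, 86]
Boundaries: just below min, min, min+1, max-1, max, just above max
Values: [46, 47, 48, 85, 86, 87]

[46, 47, 48, 85, 86, 87]


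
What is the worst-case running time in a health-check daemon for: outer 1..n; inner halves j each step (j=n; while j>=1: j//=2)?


Reasoning: n times log n
Complexity: O(n log n)

O(n log n)


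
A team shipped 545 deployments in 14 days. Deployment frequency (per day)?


Formula: deployments per day = releases / days
= 545 / 14
= 38.929 deploys/day
(equivalently, 272.5 deploys/week)

38.929 deploys/day


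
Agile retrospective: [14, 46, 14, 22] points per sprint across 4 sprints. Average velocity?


Formula: Avg velocity = Total points / Number of sprints
Points: [14, 46, 14, 22]
Sum = 14 + 46 + 14 + 22 = 96
Avg velocity = 96 / 4 = 24.0 points/sprint

24.0 points/sprint


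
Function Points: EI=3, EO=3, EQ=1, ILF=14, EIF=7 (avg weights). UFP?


UFP = EI*4 + EO*5 + EQ*4 + ILF*10 + EIF*7
UFP = 3*4 + 3*5 + 1*4 + 14*10 + 7*7
UFP = 12 + 15 + 4 + 140 + 49
UFP = 220

220


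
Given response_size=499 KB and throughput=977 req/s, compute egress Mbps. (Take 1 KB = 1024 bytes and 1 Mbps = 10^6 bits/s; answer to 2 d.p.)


Formula: Mbps = payload_bytes * RPS * 8 / 1e6
Payload per request = 499 KB = 499 * 1024 = 510976 bytes
Total bytes/sec = 510976 * 977 = 499223552
Total bits/sec = 499223552 * 8 = 3993788416
Mbps = 3993788416 / 1e6 = 3993.79

3993.79 Mbps


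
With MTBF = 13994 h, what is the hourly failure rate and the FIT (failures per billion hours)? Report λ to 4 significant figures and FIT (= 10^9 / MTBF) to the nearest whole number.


Formula: λ = 1 / MTBF; FIT = λ × 1e9 = 1e9 / MTBF
λ = 1 / 13994 ≈ 7.146e-05 failures/hour
FIT = 1e9 / 13994 ≈ 71459 failures per 1e9 hours (nearest whole number)

λ = 7.146e-05 /h, FIT = 71459


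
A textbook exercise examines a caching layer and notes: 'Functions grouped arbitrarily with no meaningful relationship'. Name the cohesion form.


Reasoning: Worst: random grouping
Type: Coincidental cohesion

Coincidental cohesion


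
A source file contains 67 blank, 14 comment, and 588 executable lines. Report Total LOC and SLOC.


Total LOC = blank + comment + code
Total LOC = 67 + 14 + 588 = 669
SLOC (source only) = code = 588

Total LOC: 669, SLOC: 588


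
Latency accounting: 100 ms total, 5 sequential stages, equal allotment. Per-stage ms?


Formula: per_stage = total_budget / stages
per_stage = 100 / 5
per_stage = 20.0 ms

20.0 ms


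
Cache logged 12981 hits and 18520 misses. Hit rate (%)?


Formula: hit rate = hits / (hits + misses) * 100
hit rate = 12981 / (12981 + 18520) * 100
hit rate = 12981 / 31501 * 100
hit rate = 41.21%

41.21%


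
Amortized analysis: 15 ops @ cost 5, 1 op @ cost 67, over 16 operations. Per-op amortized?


Formula: Amortized cost = Total cost / Operations
Total cost = (15 * 5) + (1 * 67)
Total cost = 75 + 67 = 142
Amortized = 142 / 16 = 8.875

8.875


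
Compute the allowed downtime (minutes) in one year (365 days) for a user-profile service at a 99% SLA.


Formula: allowed downtime = period * (100 - SLA) / 100
Period (year (365 days)) = 525600 minutes
Unavailability fraction = (100 - 99.0) / 100
Allowed downtime = 525600 * (100 - 99.0) / 100
Allowed downtime = 5256.0 minutes

5256.0 minutes


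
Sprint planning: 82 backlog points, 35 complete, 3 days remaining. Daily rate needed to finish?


Formula: Required rate = Remaining points / Days left
Remaining = 82 - 35 = 47 points
Required rate = 47 / 3 = 15.67 points/day

15.67 points/day


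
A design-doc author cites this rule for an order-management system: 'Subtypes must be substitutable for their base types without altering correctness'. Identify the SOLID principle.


This describes the Liskov Substitution Principle (LSP)

Liskov Substitution Principle (LSP)


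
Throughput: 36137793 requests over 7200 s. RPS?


Formula: throughput = requests / seconds
throughput = 36137793 / 7200
throughput = 5019.14 requests/second

5019.14 requests/second


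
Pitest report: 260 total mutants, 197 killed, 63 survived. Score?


Mutation score = killed / total * 100
Mutation score = 197 / 260 * 100
Mutation score = 75.77%

75.77%


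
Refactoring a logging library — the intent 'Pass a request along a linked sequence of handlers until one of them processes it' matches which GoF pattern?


This matches the Chain of Responsibility pattern

Chain of Responsibility


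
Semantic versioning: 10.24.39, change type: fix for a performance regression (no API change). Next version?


Current: 10.24.39
Change category: 'fix for a performance regression (no API change)' → patch bump
SemVer rule: patch bump → increment PATCH (MAJOR and MINOR unchanged)
New: 10.24.40

10.24.40


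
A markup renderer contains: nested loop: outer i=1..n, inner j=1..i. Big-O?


Reasoning: triangle: n(n+1)/2 ~ n^2/2
Complexity: O(n^2)

O(n^2)


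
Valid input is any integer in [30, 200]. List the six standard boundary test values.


Range: [30, 200]
Boundaries: just below min, min, min+1, max-1, max, just above max
Values: [29, 30, 31, 199, 200, 201]

[29, 30, 31, 199, 200, 201]


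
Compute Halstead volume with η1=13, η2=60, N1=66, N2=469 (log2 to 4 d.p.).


Formula: V = N * log2(η), where N = N1 + N2 and η = η1 + η2
η = 13 + 60 = 73
N = 66 + 469 = 535
log2(73) ≈ 6.1898
V = 535 * 6.1898 = 3311.54

3311.54


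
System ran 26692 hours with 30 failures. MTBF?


Formula: MTBF = Total operating time / Number of failures
MTBF = 26692 / 30
MTBF = 889.73 hours

889.73 hours


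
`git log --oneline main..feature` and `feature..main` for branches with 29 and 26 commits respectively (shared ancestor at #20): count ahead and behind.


Common ancestor: commit #20
feature commits after divergence: 29 - 20 = 9
main commits after divergence: 26 - 20 = 6
feature is 9 commits ahead of main
main is 6 commits ahead of feature

feature ahead: 9, main ahead: 6


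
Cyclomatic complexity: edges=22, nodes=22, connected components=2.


Formula: V(G) = E - N + 2P
V(G) = 22 - 22 + 2*2
V(G) = 0 + 4
V(G) = 4

4


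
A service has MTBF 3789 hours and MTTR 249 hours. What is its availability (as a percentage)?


Availability = MTBF / (MTBF + MTTR)
Availability = 3789 / (3789 + 249)
Availability = 3789 / 4038
Availability = 93.8336%

93.8336%


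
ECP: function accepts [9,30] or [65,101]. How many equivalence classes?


Valid ranges: [9,30] and [65,101]
Class 1: x < 9 — invalid
Class 2: 9 ≤ x ≤ 30 — valid
Class 3: 30 < x < 65 — invalid (gap between ranges)
Class 4: 65 ≤ x ≤ 101 — valid
Class 5: x > 101 — invalid
Total equivalence classes: 5

5 equivalence classes


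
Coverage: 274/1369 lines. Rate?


Coverage = covered / total * 100
Coverage = 274 / 1369 * 100
Coverage = 20.01%

20.01%


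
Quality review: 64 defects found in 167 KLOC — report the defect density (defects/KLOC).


Defect density = defects / KLOC
Defect density = 64 / 167
Defect density = 0.383 defects/KLOC

0.383 defects/KLOC


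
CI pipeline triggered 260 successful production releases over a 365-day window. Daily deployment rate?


Formula: deployments per day = releases / days
= 260 / 365
= 0.712 deploys/day
(equivalently, 4.99 deploys/week)

0.712 deploys/day


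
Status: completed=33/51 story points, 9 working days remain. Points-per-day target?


Formula: Required rate = Remaining points / Days left
Remaining = 51 - 33 = 18 points
Required rate = 18 / 9 = 2.0 points/day

2.0 points/day


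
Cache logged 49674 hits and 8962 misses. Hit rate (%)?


Formula: hit rate = hits / (hits + misses) * 100
hit rate = 49674 / (49674 + 8962) * 100
hit rate = 49674 / 58636 * 100
hit rate = 84.72%

84.72%


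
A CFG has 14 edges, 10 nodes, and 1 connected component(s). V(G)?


Formula: V(G) = E - N + 2P
V(G) = 14 - 10 + 2*1
V(G) = 4 + 2
V(G) = 6

6


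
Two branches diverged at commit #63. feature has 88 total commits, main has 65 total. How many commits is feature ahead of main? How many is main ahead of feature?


Common ancestor: commit #63
feature commits after divergence: 88 - 63 = 25
main commits after divergence: 65 - 63 = 2
feature is 25 commits ahead of main
main is 2 commits ahead of feature

feature ahead: 25, main ahead: 2


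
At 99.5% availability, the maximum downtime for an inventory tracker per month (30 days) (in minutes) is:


Formula: allowed downtime = period * (100 - SLA) / 100
Period (month (30 days)) = 43200 minutes
Unavailability fraction = (100 - 99.5) / 100
Allowed downtime = 43200 * (100 - 99.5) / 100
Allowed downtime = 216.0 minutes

216.0 minutes


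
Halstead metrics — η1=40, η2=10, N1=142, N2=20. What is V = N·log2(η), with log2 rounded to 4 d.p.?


Formula: V = N * log2(η), where N = N1 + N2 and η = η1 + η2
η = 40 + 10 = 50
N = 142 + 20 = 162
log2(50) ≈ 5.6439
V = 162 * 5.6439 = 914.31

914.31


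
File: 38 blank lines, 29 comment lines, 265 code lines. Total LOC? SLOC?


Total LOC = blank + comment + code
Total LOC = 38 + 29 + 265 = 332
SLOC (source only) = code = 265

Total LOC: 332, SLOC: 265


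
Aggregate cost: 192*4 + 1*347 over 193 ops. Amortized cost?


Formula: Amortized cost = Total cost / Operations
Total cost = (192 * 4) + (1 * 347)
Total cost = 768 + 347 = 1115
Amortized = 1115 / 193 = 5.7772

5.7772


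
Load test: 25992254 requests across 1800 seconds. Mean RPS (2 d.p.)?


Formula: throughput = requests / seconds
throughput = 25992254 / 1800
throughput = 14440.14 requests/second

14440.14 requests/second


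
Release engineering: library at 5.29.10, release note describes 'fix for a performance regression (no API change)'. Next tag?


Current: 5.29.10
Change category: 'fix for a performance regression (no API change)' → patch bump
SemVer rule: patch bump → increment PATCH (MAJOR and MINOR unchanged)
New: 5.29.11

5.29.11


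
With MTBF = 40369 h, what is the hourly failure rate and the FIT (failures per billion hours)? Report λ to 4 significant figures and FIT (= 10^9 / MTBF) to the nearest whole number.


Formula: λ = 1 / MTBF; FIT = λ × 1e9 = 1e9 / MTBF
λ = 1 / 40369 ≈ 2.477e-05 failures/hour
FIT = 1e9 / 40369 ≈ 24771 failures per 1e9 hours (nearest whole number)

λ = 2.477e-05 /h, FIT = 24771


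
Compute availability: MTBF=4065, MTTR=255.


Availability = MTBF / (MTBF + MTTR)
Availability = 4065 / (4065 + 255)
Availability = 4065 / 4320
Availability = 94.0972%

94.0972%


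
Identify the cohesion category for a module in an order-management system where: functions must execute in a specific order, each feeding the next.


Reasoning: Output of one is input to next
Type: Sequential cohesion

Sequential cohesion


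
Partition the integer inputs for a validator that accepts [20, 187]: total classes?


Valid range: [20, 187]
Class 1: x < 20 — invalid
Class 2: 20 ≤ x ≤ 187 — valid
Class 3: x > 187 — invalid
Total equivalence classes: 3

3 equivalence classes


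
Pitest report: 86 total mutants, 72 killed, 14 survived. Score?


Mutation score = killed / total * 100
Mutation score = 72 / 86 * 100
Mutation score = 83.72%

83.72%


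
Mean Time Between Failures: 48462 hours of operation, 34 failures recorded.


Formula: MTBF = Total operating time / Number of failures
MTBF = 48462 / 34
MTBF = 1425.35 hours

1425.35 hours


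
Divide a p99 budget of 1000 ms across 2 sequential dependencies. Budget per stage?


Formula: per_stage = total_budget / stages
per_stage = 1000 / 2
per_stage = 500.0 ms

500.0 ms


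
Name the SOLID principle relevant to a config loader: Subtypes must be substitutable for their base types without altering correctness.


This describes the Liskov Substitution Principle (LSP)

Liskov Substitution Principle (LSP)
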